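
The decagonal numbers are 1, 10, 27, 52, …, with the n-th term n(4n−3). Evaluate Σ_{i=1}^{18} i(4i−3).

7923

Σ i(4i−3) = 4Σi² − 3Σi over i = 1..18.
Σi = 171 and Σi² = 2109.
4·2109 − 3·171 = 7923.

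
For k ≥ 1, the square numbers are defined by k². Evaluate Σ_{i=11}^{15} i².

Σ_{i=11}^{15} i² = 1240 − 385 = 855.

855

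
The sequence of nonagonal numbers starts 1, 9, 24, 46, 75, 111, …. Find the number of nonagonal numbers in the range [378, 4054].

24

The n-th nonagonal number is n(7n−5)/2.
Smallest index with value ≥ 378: n = 11 (giving 396).
Largest index with value ≤ 4054: n = 34 (giving 3961).
Indices 11 through 34: 24 terms.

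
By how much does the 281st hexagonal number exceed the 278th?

3351

281·(2·281 − 1) = 157641 and 278·(2·278 − 1) = 154290.
Difference: 157641 − 154290 = 3351.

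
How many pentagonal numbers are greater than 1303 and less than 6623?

The n-th pentagonal number is n(3n−1)/2.
Smallest index with value > 1303: n = 30 (giving 1335).
Largest index with value < 6623: n = 66 (giving 6501).
Indices 30 through 66: 37 terms.

37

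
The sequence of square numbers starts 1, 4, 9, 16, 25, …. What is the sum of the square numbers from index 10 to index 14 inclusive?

730

Σ_{i=10}^{14} i² = 1015 − 285 = 730.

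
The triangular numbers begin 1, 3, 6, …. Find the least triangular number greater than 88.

91

Solve n(n+1)/2 > 88 for integer n.
The largest n with value ≤ 88 is 12 (since 78 ≤ 88 < 91), so the first above is n = 13, value 91.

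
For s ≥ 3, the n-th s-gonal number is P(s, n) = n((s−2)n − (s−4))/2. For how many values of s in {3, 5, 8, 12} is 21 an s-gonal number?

s = 3: P(3, 6) = 21. ✓
s = 5: P(5, 3) = 12 and P(5, 4) = 22; 21 is not s-gonal.
s = 8: P(8, 3) = 21. ✓
s = 12: P(12, 2) = 12 and P(12, 3) = 33; 21 is not s-gonal.
Hits: s ∈ {3, 8} → 2.

2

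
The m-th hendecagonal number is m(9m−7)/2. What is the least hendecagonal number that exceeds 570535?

Solve n(9n−7)/2 > 570535 for integer n.
The largest n with value ≤ 570535 is 356 (since 569066 ≤ 570535 < 572271), so the first above is n = 357, value 572271.

572271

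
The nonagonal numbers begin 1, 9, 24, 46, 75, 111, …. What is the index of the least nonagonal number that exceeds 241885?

Solve n(7n−5)/2 > 241885 for integer n.
The largest n with value ≤ 241885 is 263 (since 241434 ≤ 241885 < 243276), so the first above is n = 264, value 243276.

264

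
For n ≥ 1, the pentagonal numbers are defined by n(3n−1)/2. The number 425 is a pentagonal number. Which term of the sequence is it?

Set n(3n−1)/2 = 425, giving 3n² − n − 850 = 0.
So n = (1 + 101) / 6 = 102/6 = 17.
Check: 17·(3·17 − 1)/2 = 425. ✓

17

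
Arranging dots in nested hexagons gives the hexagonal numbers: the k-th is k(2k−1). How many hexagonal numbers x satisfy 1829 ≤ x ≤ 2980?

8

The n-th hexagonal number is n(2n−1).
Smallest index with value ≥ 1829: n = 31 (giving 1891).
Largest index with value ≤ 2980: n = 38 (giving 2850).
Indices 31 through 38: 8 terms.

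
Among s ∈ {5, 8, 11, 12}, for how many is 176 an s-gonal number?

2

s = 5: P(5, 11) = 176. ✓
s = 8: P(8, 8) = 176. ✓
s = 11: P(11, 6) = 141 and P(11, 7) = 196; 176 is not s-gonal.
s = 12: P(12, 6) = 156 and P(12, 7) = 217; 176 is not s-gonal.
Hits: s ∈ {5, 8} → 2.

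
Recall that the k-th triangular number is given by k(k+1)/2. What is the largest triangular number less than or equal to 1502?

1485

Solve n(n+1)/2 ≤ 1502 for integer n.
n = 54 gives 1485 ≤ 1502, while n = 55 gives 1540 > 1502; so the answer is 1485.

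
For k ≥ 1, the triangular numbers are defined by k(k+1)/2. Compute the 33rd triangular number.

The 33rd triangular number is n(n+1)/2 with n = 33.
33·34/2 = 1122/2 = 561.

561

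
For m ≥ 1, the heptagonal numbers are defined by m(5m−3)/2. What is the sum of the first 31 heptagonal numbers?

25296

Σ i(5i−3)/2 = (5Σi² − 3Σi) / 2 over i = 1..31.
Σi = 496 and Σi² = 10416.
(5·10416 − 3·496) / 2 = 50592/2 = 25296.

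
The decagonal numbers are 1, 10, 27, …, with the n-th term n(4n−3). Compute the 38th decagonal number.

5662

The 38th decagonal number is n(4n−3) with n = 38.
38·(4·38 − 3) = 38·149 = 5662.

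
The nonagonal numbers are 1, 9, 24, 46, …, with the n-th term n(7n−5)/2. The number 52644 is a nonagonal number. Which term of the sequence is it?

123

Set n(7n−5)/2 = 52644, giving 7n² − 5n − 105288 = 0.
The discriminant is 25 + 56·52644 = 2948089, and √2948089 = 1717.
So n = (5 + 1717) / 14 = 1722/14 = 123.
Check: 123·(7·123 − 5)/2 = 52644. ✓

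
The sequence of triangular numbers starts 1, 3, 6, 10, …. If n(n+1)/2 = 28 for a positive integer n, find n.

Set n(n+1)/2 = 28, giving n² + n − 56 = 0.
The discriminant is 1 + 8·28 = 225, and √225 = 15.
So n = (-1 + 15) / 2 = 14/2 = 7.
Check: 7·8/2 = 28. ✓

7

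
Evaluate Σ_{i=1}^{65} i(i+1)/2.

47905

Σ i(i+1)/2 = (Σi² + Σi) / 2 over i = 1..65.
Σi = 2145 and Σi² = 93665.
(1·93665 + 1·2145) / 2 = 95810/2 = 47905.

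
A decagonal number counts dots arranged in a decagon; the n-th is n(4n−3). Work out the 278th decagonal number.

308302

The 278th decagonal number is n(4n−3) with n = 278.
278·(4·278 − 3) = 278·1109 = 308302.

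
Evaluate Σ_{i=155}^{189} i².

1039010

Σ_{i=155}^{189} i² = 2268315 − 1229305 = 1039010.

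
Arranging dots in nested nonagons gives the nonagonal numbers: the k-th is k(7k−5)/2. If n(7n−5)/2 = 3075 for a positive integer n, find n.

Set n(7n−5)/2 = 3075, giving 7n² − 5n − 6150 = 0.
So n = (5 + 415) / 14 = 420/14 = 30.
Check: 30·(7·30 − 5)/2 = 3075. ✓

30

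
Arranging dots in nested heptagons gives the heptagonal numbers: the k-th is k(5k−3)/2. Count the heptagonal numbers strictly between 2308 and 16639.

51

The n-th heptagonal number is n(5n−3)/2.
Smallest index with value > 2308: n = 31 (giving 2356).
Largest index with value < 16639: n = 81 (giving 16281).
Indices 31 through 81: 51 terms.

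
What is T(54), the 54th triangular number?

1485

54·55/2 = 2970/2 = 1485.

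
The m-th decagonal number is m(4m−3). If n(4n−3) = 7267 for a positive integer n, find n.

43

Set n(4n−3) = 7267, giving 4n² − 3n − 7267 = 0.
The discriminant is 9 + 16·7267 = 116281, and √116281 = 341.
So n = (3 + 341) / 8 = 344/8 = 43.
Check: 43·(4·43 − 3) = 7267. ✓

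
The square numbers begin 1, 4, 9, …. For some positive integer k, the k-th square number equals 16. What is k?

4

We need n² = 16, so n = √16 = 4.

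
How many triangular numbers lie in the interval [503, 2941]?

45

The n-th triangular number is n(n+1)/2.
Smallest index with value ≥ 503: n = 32 (giving 528).
Largest index with value ≤ 2941: n = 76 (giving 2926).
Indices 32 through 76: 45 terms.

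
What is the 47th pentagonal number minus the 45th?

47·(3·47 − 1)/2 = 3290 and 45·(3·45 − 1)/2 = 3015.
Difference: 3290 − 3015 = 275.

275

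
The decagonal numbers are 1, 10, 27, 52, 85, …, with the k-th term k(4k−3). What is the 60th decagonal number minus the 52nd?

60·(4·60 − 3) = 14220 and 52·(4·52 − 3) = 10660.
Difference: 14220 − 10660 = 3560.

3560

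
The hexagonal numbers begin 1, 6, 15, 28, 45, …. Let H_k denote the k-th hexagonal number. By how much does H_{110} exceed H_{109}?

Consecutive hexagonal numbers differ by 4n − 3: here 4·110 − 3 = 437.

437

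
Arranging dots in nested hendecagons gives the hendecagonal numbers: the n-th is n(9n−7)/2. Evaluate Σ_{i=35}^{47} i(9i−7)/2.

97292

Σ i(9i−7)/2 = (9Σi² − 7Σi) / 2 over i = 35..47.
Σi = 1128 − 595 = 533 and Σi² = 35720 − 13685 = 22035.
(9·22035 − 7·533) / 2 = 194584/2 = 97292.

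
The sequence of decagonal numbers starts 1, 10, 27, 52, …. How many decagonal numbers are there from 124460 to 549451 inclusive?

195

The n-th decagonal number is n(4n−3).
Smallest index with value ≥ 124460: n = 177 (giving 124785).
Largest index with value ≤ 549451: n = 371 (giving 549451).
Indices 177 through 371: 195 terms.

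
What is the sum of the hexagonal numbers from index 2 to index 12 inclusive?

Σ i(2i−1) = 2Σi² − Σi over i = 2..12.
Σi = 78 − 1 = 77 and Σi² = 650 − 1 = 649.
2·649 − 1·77 = 1221.

1221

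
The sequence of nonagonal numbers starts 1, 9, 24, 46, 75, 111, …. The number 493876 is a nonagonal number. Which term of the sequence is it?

Set n(7n−5)/2 = 493876, giving 7n² − 5n − 987752 = 0.
So n = (5 + 5259) / 14 = 5264/14 = 376.

376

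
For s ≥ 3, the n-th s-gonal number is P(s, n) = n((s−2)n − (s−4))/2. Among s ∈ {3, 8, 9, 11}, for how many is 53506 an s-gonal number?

s = 3: P(3, 326) = 53301 and P(3, 327) = 53628; 53506 is not s-gonal.
s = 8: P(8, 133) = 52801 and P(8, 134) = 53600; 53506 is not s-gonal.
s = 9: P(9, 124) = 53506. ✓
s = 11: P(11, 109) = 53083 and P(11, 110) = 54065; 53506 is not s-gonal.
Hits: s ∈ {9} → 1.

1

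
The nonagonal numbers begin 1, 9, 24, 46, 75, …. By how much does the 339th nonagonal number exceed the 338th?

2367

Consecutive nonagonal numbers differ by 7n − 6: here 7·339 − 6 = 2367.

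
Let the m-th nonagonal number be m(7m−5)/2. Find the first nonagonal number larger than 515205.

Solve n(7n−5)/2 > 515205 for integer n.
The largest n with value ≤ 515205 is 384 (since 515136 ≤ 515205 < 517825), so the first above is n = 385, value 517825.

517825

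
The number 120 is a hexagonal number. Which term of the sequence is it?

Set n(2n−1) = 120, giving 2n² − n − 120 = 0.
The discriminant is 1 + 8·120 = 961, and √961 = 31.
So n = (1 + 31) / 4 = 32/4 = 8.

8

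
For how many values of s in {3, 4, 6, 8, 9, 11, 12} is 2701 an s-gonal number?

s = 3: P(3, 73) = 2701. ✓
s = 4: P(4, 51) = 2601 and P(4, 52) = 2704; 2701 is not s-gonal.
s = 6: P(6, 37) = 2701. ✓
s = 8: P(8, 30) = 2640 and P(8, 31) = 2821; 2701 is not s-gonal.
s = 9: P(9, 28) = 2674 and P(9, 29) = 2871; 2701 is not s-gonal.
s = 11: P(11, 24) = 2508 and P(11, 25) = 2725; 2701 is not s-gonal.
s = 12: P(12, 23) = 2553 and P(12, 24) = 2784; 2701 is not s-gonal.
Hits: s ∈ {3, 6} → 2.

2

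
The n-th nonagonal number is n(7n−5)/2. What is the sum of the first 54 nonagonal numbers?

185130

Σ i(7i−5)/2 = (7Σi² − 5Σi) / 2 over i = 1..54.
Σi = 1485 and Σi² = 53955.
(7·53955 − 5·1485) / 2 = 370260/2 = 185130.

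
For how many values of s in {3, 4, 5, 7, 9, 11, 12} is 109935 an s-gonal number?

1

s = 3: P(3, 468) = 109746 and P(3, 469) = 110215; 109935 is not s-gonal.
s = 4: P(4, 331) = 109561 and P(4, 332) = 110224; 109935 is not s-gonal.
s = 5: P(5, 270) = 109215 and P(5, 271) = 110026; 109935 is not s-gonal.
s = 7: P(7, 210) = 109935. ✓
s = 9: P(9, 177) = 109209 and P(9, 178) = 110449; 109935 is not s-gonal.
s = 11: P(11, 156) = 108966 and P(11, 157) = 110371; 109935 is not s-gonal.
s = 12: P(12, 148) = 108928 and P(12, 149) = 110409; 109935 is not s-gonal.
Hits: s ∈ {7} → 1.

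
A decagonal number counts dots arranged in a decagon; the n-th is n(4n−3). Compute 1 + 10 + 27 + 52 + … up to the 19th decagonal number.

Σ i(4i−3) = 4Σi² − 3Σi over i = 1..19.
Σi = 190 and Σi² = 2470.
4·2470 − 3·190 = 9310.

9310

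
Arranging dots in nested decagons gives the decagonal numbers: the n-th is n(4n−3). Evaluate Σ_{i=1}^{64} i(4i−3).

351520

Σ i(4i−3) = 4Σi² − 3Σi over i = 1..64.
Σi = 2080 and Σi² = 89440.
4·89440 − 3·2080 = 351520.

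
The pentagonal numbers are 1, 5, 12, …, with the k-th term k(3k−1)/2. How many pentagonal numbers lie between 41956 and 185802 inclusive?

185

The n-th pentagonal number is n(3n−1)/2.
Smallest index with value ≥ 41956: n = 168 (giving 42252).
Largest index with value ≤ 185802: n = 352 (giving 185680).
Indices 168 through 352: 185 terms.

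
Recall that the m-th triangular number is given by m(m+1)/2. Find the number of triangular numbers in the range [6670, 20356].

The n-th triangular number is n(n+1)/2.
Smallest index with value ≥ 6670: n = 115 (giving 6670).
Largest index with value ≤ 20356: n = 201 (giving 20301).
Indices 115 through 201: 87 terms.

87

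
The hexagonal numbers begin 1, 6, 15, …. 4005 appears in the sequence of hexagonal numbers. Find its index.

Set n(2n−1) = 4005, giving 2n² − n − 4005 = 0.
The discriminant is 1 + 8·4005 = 32041, and √32041 = 179.
So n = (1 + 179) / 4 = 180/4 = 45.

45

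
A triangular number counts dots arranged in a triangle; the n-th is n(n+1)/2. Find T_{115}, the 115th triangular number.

6670

The 115th triangular number is n(n+1)/2 with n = 115.
115·116/2 = 13340/2 = 6670.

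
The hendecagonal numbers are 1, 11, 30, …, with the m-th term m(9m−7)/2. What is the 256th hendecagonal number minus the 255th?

Consecutive hendecagonal numbers differ by 9n − 8: here 9·256 − 8 = 2296.

2296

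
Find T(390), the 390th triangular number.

The 390th triangular number is n(n+1)/2 with n = 390.
390·391/2 = 152490/2 = 76245.

76245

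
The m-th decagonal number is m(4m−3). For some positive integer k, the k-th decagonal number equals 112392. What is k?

168

Set n(4n−3) = 112392, giving 4n² − 3n − 112392 = 0.
The discriminant is 9 + 16·112392 = 1798281, and √1798281 = 1341.
So n = (3 + 1341) / 8 = 1344/8 = 168.
Check: 168·(4·168 − 3) = 112392. ✓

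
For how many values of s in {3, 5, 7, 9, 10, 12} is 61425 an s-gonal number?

s = 3: P(3, 350) = 61425. ✓
s = 5: P(5, 202) = 61105 and P(5, 203) = 61712; 61425 is not s-gonal.
s = 7: P(7, 157) = 61387 and P(7, 158) = 62173; 61425 is not s-gonal.
s = 9: P(9, 132) = 60654 and P(9, 133) = 61579; 61425 is not s-gonal.
s = 10: P(10, 124) = 61132 and P(10, 125) = 62125; 61425 is not s-gonal.
s = 12: P(12, 111) = 61161 and P(12, 112) = 62272; 61425 is not s-gonal.
Hits: s ∈ {3} → 1.

1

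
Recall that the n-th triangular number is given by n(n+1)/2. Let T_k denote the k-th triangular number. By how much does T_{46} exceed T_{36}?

46·47/2 = 1081 and 36·37/2 = 666.
Difference: 1081 − 666 = 415.

415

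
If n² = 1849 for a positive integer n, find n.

We need n² = 1849, so n = √1849 = 43.

43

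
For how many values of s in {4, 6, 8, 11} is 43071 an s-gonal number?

s = 4: P(4, 207) = 42849 and P(4, 208) = 43264; 43071 is not s-gonal.
s = 6: P(6, 147) = 43071. ✓
s = 8: P(8, 120) = 42960 and P(8, 121) = 43681; 43071 is not s-gonal.
s = 11: P(11, 98) = 42875 and P(11, 99) = 43758; 43071 is not s-gonal.
Hits: s ∈ {6} → 1.

1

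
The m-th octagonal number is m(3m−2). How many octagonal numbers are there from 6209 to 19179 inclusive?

The n-th octagonal number is n(3n−2).
Smallest index with value ≥ 6209: n = 46 (giving 6256).
Largest index with value ≤ 19179: n = 80 (giving 19040).
Indices 46 through 80: 35 terms.

35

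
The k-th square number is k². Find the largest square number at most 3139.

3136

Solve n² ≤ 3139 for integer n.
n = 56 gives 3136 ≤ 3139, while n = 57 gives 3249 > 3139; so the answer is 3136.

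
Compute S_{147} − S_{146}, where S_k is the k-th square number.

293

n² − (n−1)² = 2n − 1, so 147² − 146² = 2·147 − 1 = 293.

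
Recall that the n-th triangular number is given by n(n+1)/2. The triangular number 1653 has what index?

57

Set n(n+1)/2 = 1653, giving n² + n − 3306 = 0.
The discriminant is 1 + 8·1653 = 13225, and √13225 = 115.
So n = (-1 + 115) / 2 = 114/2 = 57.
Check: 57·58/2 = 1653. ✓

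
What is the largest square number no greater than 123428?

Solve n² ≤ 123428 for integer n.
n = 351 gives 123201 ≤ 123428, while n = 352 gives 123904 > 123428; so the answer is 123201.

123201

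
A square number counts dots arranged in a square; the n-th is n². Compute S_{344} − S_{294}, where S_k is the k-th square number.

31900

344² = 118336 and 294² = 86436.
Difference: 118336 − 86436 = 31900.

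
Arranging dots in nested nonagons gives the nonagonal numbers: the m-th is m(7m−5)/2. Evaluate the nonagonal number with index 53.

9699

The 53rd nonagonal number is n(7n−5)/2 with n = 53.
53·(7·53 − 5)/2 = 53·366/2 = 53·183 = 9699.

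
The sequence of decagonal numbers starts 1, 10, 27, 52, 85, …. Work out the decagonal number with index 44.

44·(4·44 − 3) = 44·173 = 7612.

7612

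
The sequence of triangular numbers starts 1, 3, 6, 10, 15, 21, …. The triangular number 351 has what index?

26

Set n(n+1)/2 = 351, giving n² + n − 702 = 0.
The discriminant is 1 + 8·351 = 2809, and √2809 = 53.
So n = (-1 + 53) / 2 = 52/2 = 26.
Check: 26·27/2 = 351. ✓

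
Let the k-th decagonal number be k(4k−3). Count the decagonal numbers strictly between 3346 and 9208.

The n-th decagonal number is n(4n−3).
Smallest index with value > 3346: n = 30 (giving 3510).
Largest index with value < 9208: n = 48 (giving 9072).
Indices 30 through 48: 19 terms.

19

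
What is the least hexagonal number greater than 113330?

114003

Solve n(2n−1) > 113330 for integer n.
The largest n with value ≤ 113330 is 238 (since 113050 ≤ 113330 < 114003), so the first above is n = 239, value 114003.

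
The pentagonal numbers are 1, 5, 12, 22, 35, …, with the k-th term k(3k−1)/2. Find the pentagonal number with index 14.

287

The 14th pentagonal number is n(3n−1)/2 with n = 14.
14·(3·14 − 1)/2 = 14·41/2 = 287.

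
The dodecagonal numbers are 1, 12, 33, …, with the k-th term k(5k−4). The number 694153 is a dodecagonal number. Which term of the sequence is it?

Set n(5n−4) = 694153, giving 5n² − 4n − 694153 = 0.
So n = (4 + 3726) / 10 = 3730/10 = 373.
Check: 373·(5·373 − 4) = 694153. ✓

373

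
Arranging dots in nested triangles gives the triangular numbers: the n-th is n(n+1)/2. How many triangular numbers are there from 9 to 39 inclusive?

The n-th triangular number is n(n+1)/2.
Smallest index with value ≥ 9: n = 4 (giving 10).
Largest index with value ≤ 39: n = 8 (giving 36).
Indices 4 through 8: 5 terms.

5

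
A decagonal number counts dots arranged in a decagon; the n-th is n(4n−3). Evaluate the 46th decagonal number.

8326

46·(4·46 − 3) = 46·181 = 8326.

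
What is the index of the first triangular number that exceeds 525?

32

Solve n(n+1)/2 > 525 for integer n.
The largest n with value ≤ 525 is 31 (since 496 ≤ 525 < 528), so the first above is n = 32, value 528.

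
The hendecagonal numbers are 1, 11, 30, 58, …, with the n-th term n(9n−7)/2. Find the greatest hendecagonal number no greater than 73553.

73280

Solve n(9n−7)/2 ≤ 73553 for integer n.
n = 128 gives 73280 ≤ 73553, while n = 129 gives 74433 > 73553; so the answer is 73280.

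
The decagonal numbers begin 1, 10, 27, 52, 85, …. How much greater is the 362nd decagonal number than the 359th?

8643

362·(4·362 − 3) = 523090 and 359·(4·359 − 3) = 514447.
Difference: 523090 − 514447 = 8643.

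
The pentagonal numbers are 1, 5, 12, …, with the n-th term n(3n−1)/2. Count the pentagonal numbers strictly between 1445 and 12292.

59

The n-th pentagonal number is n(3n−1)/2.
Smallest index with value > 1445: n = 32 (giving 1520).
Largest index with value < 12292: n = 90 (giving 12105).
Indices 32 through 90: 59 terms.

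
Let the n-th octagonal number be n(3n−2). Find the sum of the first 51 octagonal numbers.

133926

Σ i(3i−2) = 3Σi² − 2Σi over i = 1..51.
Σi = 1326 and Σi² = 45526.
3·45526 − 2·1326 = 133926.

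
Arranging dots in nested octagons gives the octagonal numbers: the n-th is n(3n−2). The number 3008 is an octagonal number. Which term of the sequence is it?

32

Set n(3n−2) = 3008, giving 3n² − 2n − 3008 = 0.
The discriminant is 4 + 12·3008 = 36100, and √36100 = 190.
So n = (2 + 190) / 6 = 192/6 = 32.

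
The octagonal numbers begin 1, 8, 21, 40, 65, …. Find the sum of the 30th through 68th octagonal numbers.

291915

Σ i(3i−2) = 3Σi² − 2Σi over i = 30..68.
Σi = 2346 − 435 = 1911 and Σi² = 107134 − 8555 = 98579.
3·98579 − 2·1911 = 291915.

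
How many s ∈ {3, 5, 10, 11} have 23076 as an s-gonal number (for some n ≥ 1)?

1

s = 3: P(3, 214) = 23005 and P(3, 215) = 23220; 23076 is not s-gonal.
s = 5: P(5, 124) = 23002 and P(5, 125) = 23375; 23076 is not s-gonal.
s = 10: P(10, 76) = 22876 and P(10, 77) = 23485; 23076 is not s-gonal.
s = 11: P(11, 72) = 23076. ✓
Hits: s ∈ {11} → 1.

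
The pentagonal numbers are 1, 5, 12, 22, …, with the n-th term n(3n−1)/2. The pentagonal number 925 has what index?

25

Set n(3n−1)/2 = 925, giving 3n² − n − 1850 = 0.
So n = (1 + 149) / 6 = 150/6 = 25.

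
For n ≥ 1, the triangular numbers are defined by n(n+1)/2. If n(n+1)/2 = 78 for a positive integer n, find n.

Set n(n+1)/2 = 78, giving n² + n − 156 = 0.
The discriminant is 1 + 8·78 = 625, and √625 = 25.
So n = (-1 + 25) / 2 = 24/2 = 12.

12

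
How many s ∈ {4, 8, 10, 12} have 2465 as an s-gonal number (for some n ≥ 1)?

1

s = 4: P(4, 49) = 2401 and P(4, 50) = 2500; 2465 is not s-gonal.
s = 8: P(8, 29) = 2465. ✓
s = 10: P(10, 25) = 2425 and P(10, 26) = 2626; 2465 is not s-gonal.
s = 12: P(12, 22) = 2332 and P(12, 23) = 2553; 2465 is not s-gonal.
Hits: s ∈ {8} → 1.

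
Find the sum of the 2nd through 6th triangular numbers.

Σ i(i+1)/2 = (Σi² + Σi) / 2 over i = 2..6.
Σi = 21 − 1 = 20 and Σi² = 91 − 1 = 90.
(1·90 + 1·20) / 2 = 110/2 = 55.

55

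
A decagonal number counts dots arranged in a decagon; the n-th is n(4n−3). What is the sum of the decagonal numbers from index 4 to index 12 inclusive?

Σ i(4i−3) = 4Σi² − 3Σi over i = 4..12.
Σi = 78 − 6 = 72 and Σi² = 650 − 14 = 636.
4·636 − 3·72 = 2328.

2328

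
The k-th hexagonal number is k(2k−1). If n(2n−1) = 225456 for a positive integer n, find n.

Set n(2n−1) = 225456, giving 2n² − n − 225456 = 0.
The discriminant is 1 + 8·225456 = 1803649, and √1803649 = 1343.
So n = (1 + 1343) / 4 = 1344/4 = 336.
Check: 336·(2·336 − 1) = 225456. ✓

336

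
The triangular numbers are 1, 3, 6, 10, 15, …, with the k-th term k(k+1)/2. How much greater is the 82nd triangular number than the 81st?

82

Consecutive triangular numbers differ by n: T_{82} − T_{81} = 82.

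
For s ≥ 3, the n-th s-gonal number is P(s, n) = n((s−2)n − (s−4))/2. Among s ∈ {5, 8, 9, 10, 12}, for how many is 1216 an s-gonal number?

s = 5: P(5, 28) = 1162 and P(5, 29) = 1247; 1216 is not s-gonal.
s = 8: P(8, 20) = 1160 and P(8, 21) = 1281; 1216 is not s-gonal.
s = 9: P(9, 19) = 1216. ✓
s = 10: P(10, 17) = 1105 and P(10, 18) = 1242; 1216 is not s-gonal.
s = 12: P(12, 16) = 1216. ✓
Hits: s ∈ {9, 12} → 2.

2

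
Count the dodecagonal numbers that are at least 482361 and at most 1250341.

The n-th dodecagonal number is n(5n−4).
Smallest index with value ≥ 482361: n = 311 (giving 482361).
Largest index with value ≤ 1250341: n = 500 (giving 1248000).
Indices 311 through 500: 190 terms.

190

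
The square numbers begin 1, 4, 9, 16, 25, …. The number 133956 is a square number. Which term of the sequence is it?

366

We need n² = 133956, so n = √133956 = 366.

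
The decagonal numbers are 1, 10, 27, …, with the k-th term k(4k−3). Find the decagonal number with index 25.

2425

The 25th decagonal number is n(4n−3) with n = 25.
25·(4·25 − 3) = 25·97 = 2425.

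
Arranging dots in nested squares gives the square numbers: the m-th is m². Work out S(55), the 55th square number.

The 55th square number is n² with n = 55.
55² = 3025.

3025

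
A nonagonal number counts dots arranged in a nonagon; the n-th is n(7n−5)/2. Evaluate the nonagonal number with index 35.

35·(7·35 − 5)/2 = 35·240/2 = 35·120 = 4200.

4200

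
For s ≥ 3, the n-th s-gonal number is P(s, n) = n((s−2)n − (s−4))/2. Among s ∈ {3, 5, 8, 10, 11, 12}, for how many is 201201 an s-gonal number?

1

s = 3: P(3, 633) = 200661 and P(3, 634) = 201295; 201201 is not s-gonal.
s = 5: P(5, 366) = 200751 and P(5, 367) = 201850; 201201 is not s-gonal.
s = 8: P(8, 259) = 200725 and P(8, 260) = 202280; 201201 is not s-gonal.
s = 10: P(10, 224) = 200032 and P(10, 225) = 201825; 201201 is not s-gonal.
s = 11: P(11, 211) = 199606 and P(11, 212) = 201506; 201201 is not s-gonal.
s = 12: P(12, 201) = 201201. ✓
Hits: s ∈ {12} → 1.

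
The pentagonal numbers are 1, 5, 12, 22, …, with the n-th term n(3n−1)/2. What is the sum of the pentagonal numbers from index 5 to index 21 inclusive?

4811

Σ i(3i−1)/2 = (3Σi² − Σi) / 2 over i = 5..21.
Σi = 231 − 10 = 221 and Σi² = 3311 − 30 = 3281.
(3·3281 − 1·221) / 2 = 9622/2 = 4811.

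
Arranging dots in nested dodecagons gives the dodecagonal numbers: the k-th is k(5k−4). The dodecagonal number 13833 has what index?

53

Set n(5n−4) = 13833, giving 5n² − 4n − 13833 = 0.
So n = (4 + 526) / 10 = 530/10 = 53.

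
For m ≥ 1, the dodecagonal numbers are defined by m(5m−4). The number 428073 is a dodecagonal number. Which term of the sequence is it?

Set n(5n−4) = 428073, giving 5n² − 4n − 428073 = 0.
So n = (4 + 2926) / 10 = 2930/10 = 293.

293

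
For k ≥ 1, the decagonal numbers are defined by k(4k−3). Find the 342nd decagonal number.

466830

342·(4·342 − 3) = 342·1365 = 466830.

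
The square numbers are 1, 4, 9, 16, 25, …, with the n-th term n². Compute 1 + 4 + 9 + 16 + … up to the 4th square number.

Σ_{i=1}^{4} i² = 4·5·9/6 = 30.

30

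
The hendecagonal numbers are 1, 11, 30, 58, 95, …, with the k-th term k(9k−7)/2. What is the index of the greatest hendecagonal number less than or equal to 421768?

Solve n(9n−7)/2 ≤ 421768 for integer n.
n = 306 gives 420291 ≤ 421768, while n = 307 gives 423046 > 421768; so the answer is index 306.

306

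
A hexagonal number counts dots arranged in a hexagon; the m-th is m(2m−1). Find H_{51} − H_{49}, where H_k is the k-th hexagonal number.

51·(2·51 − 1) = 5151 and 49·(2·49 − 1) = 4753.
Difference: 5151 − 4753 = 398.

398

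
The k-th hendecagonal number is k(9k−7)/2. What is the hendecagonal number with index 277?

344311

The 277th hendecagonal number is n(9n−7)/2 with n = 277.
277·(9·277 − 7)/2 = 277·2486/2 = 277·1243 = 344311.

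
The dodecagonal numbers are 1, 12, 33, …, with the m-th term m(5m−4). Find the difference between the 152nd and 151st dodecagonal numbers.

1511

Consecutive dodecagonal numbers differ by 10n − 9: here 10·152 − 9 = 1511.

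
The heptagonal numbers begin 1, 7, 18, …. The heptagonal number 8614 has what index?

59

Set n(5n−3)/2 = 8614, giving 5n² − 3n − 17228 = 0.
So n = (3 + 587) / 10 = 590/10 = 59.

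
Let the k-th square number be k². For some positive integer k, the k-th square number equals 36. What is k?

6

We need n² = 36, so n = √36 = 6.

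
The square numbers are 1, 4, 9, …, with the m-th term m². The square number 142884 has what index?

378

We need n² = 142884, so n = √142884 = 378.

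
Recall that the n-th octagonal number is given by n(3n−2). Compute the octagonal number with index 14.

560

The 14th octagonal number is n(3n−2) with n = 14.
14·(3·14 − 2) = 14·40 = 560.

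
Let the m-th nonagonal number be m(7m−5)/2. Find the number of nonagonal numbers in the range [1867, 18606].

50

The n-th nonagonal number is n(7n−5)/2.
Smallest index with value ≥ 1867: n = 24 (giving 1956).
Largest index with value ≤ 18606: n = 73 (giving 18469).
Indices 24 through 73: 50 terms.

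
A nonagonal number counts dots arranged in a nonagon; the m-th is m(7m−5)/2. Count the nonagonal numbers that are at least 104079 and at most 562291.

229

The n-th nonagonal number is n(7n−5)/2.
Smallest index with value ≥ 104079: n = 173 (giving 104319).
Largest index with value ≤ 562291: n = 401 (giving 561801).
Indices 173 through 401: 229 terms.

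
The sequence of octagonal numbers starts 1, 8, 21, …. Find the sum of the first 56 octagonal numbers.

Σ i(3i−2) = 3Σi² − 2Σi over i = 1..56.
Σi = 1596 and Σi² = 60116.
3·60116 − 2·1596 = 177156.

177156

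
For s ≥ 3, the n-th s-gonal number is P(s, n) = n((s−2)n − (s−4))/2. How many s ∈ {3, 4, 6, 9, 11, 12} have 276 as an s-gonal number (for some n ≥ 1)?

2

s = 3: P(3, 23) = 276. ✓
s = 4: P(4, 16) = 256 and P(4, 17) = 289; 276 is not s-gonal.
s = 6: P(6, 12) = 276. ✓
s = 9: P(9, 9) = 261 and P(9, 10) = 325; 276 is not s-gonal.
s = 11: P(11, 8) = 260 and P(11, 9) = 333; 276 is not s-gonal.
s = 12: P(12, 7) = 217 and P(12, 8) = 288; 276 is not s-gonal.
Hits: s ∈ {3, 6} → 2.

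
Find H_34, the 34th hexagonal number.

34·(2·34 − 1) = 34·67 = 2278.

2278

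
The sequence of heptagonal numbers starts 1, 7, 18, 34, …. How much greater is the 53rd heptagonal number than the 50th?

53·(5·53 − 3)/2 = 6943 and 50·(5·50 − 3)/2 = 6175.
Difference: 6943 − 6175 = 768.

768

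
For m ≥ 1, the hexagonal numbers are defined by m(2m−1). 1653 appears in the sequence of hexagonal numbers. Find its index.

29

Set n(2n−1) = 1653, giving 2n² − n − 1653 = 0.
The discriminant is 1 + 8·1653 = 13225, and √13225 = 115.
So n = (1 + 115) / 4 = 116/4 = 29.
Check: 29·(2·29 − 1) = 1653. ✓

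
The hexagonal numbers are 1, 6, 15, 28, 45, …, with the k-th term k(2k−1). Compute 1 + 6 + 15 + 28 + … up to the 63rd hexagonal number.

168672

Σ i(2i−1) = 2Σi² − Σi over i = 1..63.
Σi = 2016 and Σi² = 85344.
2·85344 − 1·2016 = 168672.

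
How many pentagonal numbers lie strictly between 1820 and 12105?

54

The n-th pentagonal number is n(3n−1)/2.
Smallest index with value > 1820: n = 36 (giving 1926).
Largest index with value < 12105: n = 89 (giving 11837).
Indices 36 through 89: 54 terms.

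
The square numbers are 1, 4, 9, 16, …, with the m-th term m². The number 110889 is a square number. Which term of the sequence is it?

333

We need n² = 110889, so n = √110889 = 333.
Check: 333² = 110889. ✓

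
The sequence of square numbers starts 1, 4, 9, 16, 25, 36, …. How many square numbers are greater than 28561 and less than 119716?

176

The n-th square number is n².
Smallest index with value > 28561: n = 170 (giving 28900).
Largest index with value < 119716: n = 345 (giving 119025).
Indices 170 through 345: 176 terms.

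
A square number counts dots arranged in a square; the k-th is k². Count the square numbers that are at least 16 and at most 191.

10

The n-th square number is n².
Smallest index with value ≥ 16: n = 4 (giving 16).
Largest index with value ≤ 191: n = 13 (giving 169).
Indices 4 through 13: 10 terms.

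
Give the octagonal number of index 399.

476805

The 399th octagonal number is n(3n−2) with n = 399.
399·(3·399 − 2) = 399·1195 = 476805.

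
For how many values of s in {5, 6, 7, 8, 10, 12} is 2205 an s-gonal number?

s = 5: P(5, 38) = 2147 and P(5, 39) = 2262; 2205 is not s-gonal.
s = 6: P(6, 33) = 2145 and P(6, 34) = 2278; 2205 is not s-gonal.
s = 7: P(7, 30) = 2205. ✓
s = 8: P(8, 27) = 2133 and P(8, 28) = 2296; 2205 is not s-gonal.
s = 10: P(10, 23) = 2047 and P(10, 24) = 2232; 2205 is not s-gonal.
s = 12: P(12, 21) = 2121 and P(12, 22) = 2332; 2205 is not s-gonal.
Hits: s ∈ {7} → 1.

1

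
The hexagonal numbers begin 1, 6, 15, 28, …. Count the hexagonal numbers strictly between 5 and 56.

The n-th hexagonal number is n(2n−1).
Smallest index with value > 5: n = 2 (giving 6).
Largest index with value < 56: n = 5 (giving 45).
Indices 2 through 5: 4 terms.

4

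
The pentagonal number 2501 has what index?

Set n(3n−1)/2 = 2501, giving 3n² − n − 5002 = 0.
So n = (1 + 245) / 6 = 246/6 = 41.

41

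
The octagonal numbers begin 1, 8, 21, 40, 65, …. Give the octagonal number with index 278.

The 278th octagonal number is n(3n−2) with n = 278.
278·(3·278 − 2) = 278·832 = 231296.

231296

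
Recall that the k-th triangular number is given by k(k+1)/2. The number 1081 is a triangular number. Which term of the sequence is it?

Set n(n+1)/2 = 1081, giving n² + n − 2162 = 0.
The discriminant is 1 + 8·1081 = 8649, and √8649 = 93.
So n = (-1 + 93) / 2 = 92/2 = 46.

46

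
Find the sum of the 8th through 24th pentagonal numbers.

Σ i(3i−1)/2 = (3Σi² − Σi) / 2 over i = 8..24.
Σi = 300 − 28 = 272 and Σi² = 4900 − 140 = 4760.
(3·4760 − 1·272) / 2 = 14008/2 = 7004.

7004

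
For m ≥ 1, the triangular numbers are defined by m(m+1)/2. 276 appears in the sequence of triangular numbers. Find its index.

Set n(n+1)/2 = 276, giving n² + n − 552 = 0.
So n = (-1 + 47) / 2 = 46/2 = 23.

23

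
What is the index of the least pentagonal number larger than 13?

Solve n(3n−1)/2 > 13 for integer n.
The largest n with value ≤ 13 is 3 (since 12 ≤ 13 < 22), so the first above is n = 4, value 22.

4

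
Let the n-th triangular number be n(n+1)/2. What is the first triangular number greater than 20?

21

Solve n(n+1)/2 > 20 for integer n.
The largest n with value ≤ 20 is 5 (since 15 ≤ 20 < 21), so the first above is n = 6, value 21.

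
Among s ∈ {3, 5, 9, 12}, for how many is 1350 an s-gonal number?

s = 3: P(3, 51) = 1326 and P(3, 52) = 1378; 1350 is not s-gonal.
s = 5: P(5, 30) = 1335 and P(5, 31) = 1426; 1350 is not s-gonal.
s = 9: P(9, 20) = 1350. ✓
s = 12: P(12, 16) = 1216 and P(12, 17) = 1377; 1350 is not s-gonal.
Hits: s ∈ {9} → 1.

1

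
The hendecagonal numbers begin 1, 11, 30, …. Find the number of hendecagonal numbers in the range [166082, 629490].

The n-th hendecagonal number is n(9n−7)/2.
Smallest index with value ≥ 166082: n = 193 (giving 166945).
Largest index with value ≤ 629490: n = 374 (giving 628133).
Indices 193 through 374: 182 terms.

182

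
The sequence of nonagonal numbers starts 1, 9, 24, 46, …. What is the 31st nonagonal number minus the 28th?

31·(7·31 − 5)/2 = 3286 and 28·(7·28 − 5)/2 = 2674.
Difference: 3286 − 2674 = 612.

612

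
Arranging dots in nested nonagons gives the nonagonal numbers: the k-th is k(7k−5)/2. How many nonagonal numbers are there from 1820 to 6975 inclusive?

22

The n-th nonagonal number is n(7n−5)/2.
Smallest index with value ≥ 1820: n = 24 (giving 1956).
Largest index with value ≤ 6975: n = 45 (giving 6975).
Indices 24 through 45: 22 terms.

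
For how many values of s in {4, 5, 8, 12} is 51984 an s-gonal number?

1

s = 4: P(4, 228) = 51984. ✓
s = 5: P(5, 186) = 51801 and P(5, 187) = 52360; 51984 is not s-gonal.
s = 8: P(8, 131) = 51221 and P(8, 132) = 52008; 51984 is not s-gonal.
s = 12: P(12, 102) = 51612 and P(12, 103) = 52633; 51984 is not s-gonal.
Hits: s ∈ {4} → 1.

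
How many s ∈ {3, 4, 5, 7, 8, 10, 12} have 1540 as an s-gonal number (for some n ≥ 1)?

2

s = 3: P(3, 55) = 1540. ✓
s = 4: P(4, 39) = 1521 and P(4, 40) = 1600; 1540 is not s-gonal.
s = 5: P(5, 32) = 1520 and P(5, 33) = 1617; 1540 is not s-gonal.
s = 7: P(7, 25) = 1525 and P(7, 26) = 1651; 1540 is not s-gonal.
s = 8: P(8, 22) = 1408 and P(8, 23) = 1541; 1540 is not s-gonal.
s = 10: P(10, 20) = 1540. ✓
s = 12: P(12, 17) = 1377 and P(12, 18) = 1548; 1540 is not s-gonal.
Hits: s ∈ {3, 10} → 2.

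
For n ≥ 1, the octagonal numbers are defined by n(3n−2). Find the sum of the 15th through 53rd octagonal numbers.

147420

Σ i(3i−2) = 3Σi² − 2Σi over i = 15..53.
Σi = 1431 − 105 = 1326 and Σi² = 51039 − 1015 = 50024.
3·50024 − 2·1326 = 147420.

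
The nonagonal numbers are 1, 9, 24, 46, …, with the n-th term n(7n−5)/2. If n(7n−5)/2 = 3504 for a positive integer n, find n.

32

Set n(7n−5)/2 = 3504, giving 7n² − 5n − 7008 = 0.
The discriminant is 25 + 56·3504 = 196249, and √196249 = 443.
So n = (5 + 443) / 14 = 448/14 = 32.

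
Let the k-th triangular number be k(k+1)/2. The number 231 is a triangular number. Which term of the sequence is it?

21

Set n(n+1)/2 = 231, giving n² + n − 462 = 0.
The discriminant is 1 + 8·231 = 1849, and √1849 = 43.
So n = (-1 + 43) / 2 = 42/2 = 21.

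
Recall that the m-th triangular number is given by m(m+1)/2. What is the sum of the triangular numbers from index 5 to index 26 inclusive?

3256

Σ i(i+1)/2 = (Σi² + Σi) / 2 over i = 5..26.
Σi = 351 − 10 = 341 and Σi² = 6201 − 30 = 6171.
(1·6171 + 1·341) / 2 = 6512/2 = 3256.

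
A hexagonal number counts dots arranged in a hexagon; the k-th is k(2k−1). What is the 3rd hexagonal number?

15

The 3rd hexagonal number is n(2n−1) with n = 3.
3·(2·3 − 1) = 3·5 = 15.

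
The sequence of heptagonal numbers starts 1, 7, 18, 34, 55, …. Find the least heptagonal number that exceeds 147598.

Solve n(5n−3)/2 > 147598 for integer n.
The largest n with value ≤ 147598 is 243 (since 147258 ≤ 147598 < 148474), so the first above is n = 244, value 148474.

148474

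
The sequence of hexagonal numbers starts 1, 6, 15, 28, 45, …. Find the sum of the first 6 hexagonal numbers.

Σ i(2i−1) = 2Σi² − Σi over i = 1..6.
Σi = 21 and Σi² = 91.
2·91 − 1·21 = 161.

161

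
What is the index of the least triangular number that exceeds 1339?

52

Solve n(n+1)/2 > 1339 for integer n.
The largest n with value ≤ 1339 is 51 (since 1326 ≤ 1339 < 1378), so the first above is n = 52, value 1378.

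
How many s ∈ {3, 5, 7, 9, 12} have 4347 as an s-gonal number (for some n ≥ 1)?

s = 3: P(3, 92) = 4278 and P(3, 93) = 4371; 4347 is not s-gonal.
s = 5: P(5, 54) = 4347. ✓
s = 7: P(7, 42) = 4347. ✓
s = 9: P(9, 35) = 4200 and P(9, 36) = 4446; 4347 is not s-gonal.
s = 12: P(12, 29) = 4089 and P(12, 30) = 4380; 4347 is not s-gonal.
Hits: s ∈ {5, 7} → 2.

2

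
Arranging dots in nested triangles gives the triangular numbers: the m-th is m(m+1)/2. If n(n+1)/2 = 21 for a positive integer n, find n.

Set n(n+1)/2 = 21, giving n² + n − 42 = 0.
So n = (-1 + 13) / 2 = 12/2 = 6.

6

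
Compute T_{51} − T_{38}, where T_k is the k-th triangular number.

51·52/2 = 1326 and 38·39/2 = 741.
Difference: 1326 − 741 = 585.

585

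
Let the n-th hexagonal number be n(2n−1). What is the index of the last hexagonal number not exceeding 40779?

Solve n(2n−1) ≤ 40779 for integer n.
n = 143 gives 40755 ≤ 40779, while n = 144 gives 41328 > 40779; so the answer is index 143.

143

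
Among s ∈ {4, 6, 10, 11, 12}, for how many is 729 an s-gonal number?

1

s = 4: P(4, 27) = 729. ✓
s = 6: P(6, 19) = 703 and P(6, 20) = 780; 729 is not s-gonal.
s = 10: P(10, 13) = 637 and P(10, 14) = 742; 729 is not s-gonal.
s = 11: P(11, 13) = 715 and P(11, 14) = 833; 729 is not s-gonal.
s = 12: P(12, 12) = 672 and P(12, 13) = 793; 729 is not s-gonal.
Hits: s ∈ {4} → 1.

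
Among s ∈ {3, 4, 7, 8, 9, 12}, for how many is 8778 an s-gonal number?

1

s = 3: P(3, 132) = 8778. ✓
s = 4: P(4, 93) = 8649 and P(4, 94) = 8836; 8778 is not s-gonal.
s = 7: P(7, 59) = 8614 and P(7, 60) = 8910; 8778 is not s-gonal.
s = 8: P(8, 54) = 8640 and P(8, 55) = 8965; 8778 is not s-gonal.
s = 9: P(9, 50) = 8625 and P(9, 51) = 8976; 8778 is not s-gonal.
s = 12: P(12, 42) = 8652 and P(12, 43) = 9073; 8778 is not s-gonal.
Hits: s ∈ {3} → 1.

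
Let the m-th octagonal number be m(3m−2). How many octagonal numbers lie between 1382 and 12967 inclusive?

The n-th octagonal number is n(3n−2).
Smallest index with value ≥ 1382: n = 22 (giving 1408).
Largest index with value ≤ 12967: n = 66 (giving 12936).
Indices 22 through 66: 45 terms.

45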